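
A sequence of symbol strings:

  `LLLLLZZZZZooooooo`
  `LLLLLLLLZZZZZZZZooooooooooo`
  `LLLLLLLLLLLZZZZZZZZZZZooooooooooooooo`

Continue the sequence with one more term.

LLLLLLLLLLLLLLZZZZZZZZZZZZZZooooooooooooooooooo

Reading off run lengths: L runs 5, 8, 11; Z runs 5, 8, 11; o runs 7, 11, 15 — each is linear in n (n = 1, 2, …).
Setting n = 4 gives 14, 14, 19 characters in each block.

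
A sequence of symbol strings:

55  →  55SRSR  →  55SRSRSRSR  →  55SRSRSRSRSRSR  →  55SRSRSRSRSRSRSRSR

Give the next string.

55SRSRSRSRSRSRSRSRSRSR

Each term is the previous one with SRSR appended.
One more step from 55SRSRSRSRSRSRSRSR gives the answer.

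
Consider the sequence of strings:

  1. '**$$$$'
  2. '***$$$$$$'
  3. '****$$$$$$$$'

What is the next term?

Term n consists of n *'s, followed by 2n $'s, where the shown terms are n = 2, 3, 4.
At n = 5 the blocks have lengths 5, 10.

*****$$$$$$$$$$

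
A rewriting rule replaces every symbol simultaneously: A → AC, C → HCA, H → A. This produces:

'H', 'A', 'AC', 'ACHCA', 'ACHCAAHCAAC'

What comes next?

Rewriting each symbol of ACHCAAHCAAC: A→AC, C→HCA, H→A, C→HCA, A→AC, A→AC, H→A, C→HCA, A→AC, A→AC, C→HCA, which concatenates to AC HCA A HCA AC AC A HCA AC AC HCA.

ACHCAAHCAACACAHCAACACHCA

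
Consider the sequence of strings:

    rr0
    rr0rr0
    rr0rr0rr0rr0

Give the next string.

s(k+1) = s(k)·s(k) — each term doubles the last.
One more doubling of rr0rr0rr0rr0 gives the answer.

rr0rr0rr0rr0rr0rr0rr0rr0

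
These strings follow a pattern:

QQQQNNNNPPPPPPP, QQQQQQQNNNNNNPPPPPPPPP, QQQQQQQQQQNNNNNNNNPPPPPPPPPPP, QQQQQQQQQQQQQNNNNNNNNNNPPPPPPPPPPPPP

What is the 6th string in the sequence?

QQQQQQQQQQQQQQQQQQQNNNNNNNNNNNNNNPPPPPPPPPPPPPPPPP

Term n consists of 3n-2 Q's, followed by 2n N's, followed by 2n+3 P's, where the shown terms are n = 2, 3, 4, 5.
At n = 7 the blocks have lengths 19, 14, 17.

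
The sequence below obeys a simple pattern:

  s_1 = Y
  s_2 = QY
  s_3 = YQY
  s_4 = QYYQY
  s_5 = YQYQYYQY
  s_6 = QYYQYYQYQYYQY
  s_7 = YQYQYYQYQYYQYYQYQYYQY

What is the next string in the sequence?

QYYQYYQYQYYQYYQYQYYQYQYYQYYQYQYYQY

This is a Fibonacci-style word recurrence s(k) = s(k−2)·s(k−1): e.g. Y·QY = YQY.
Continuing: QYYQYYQYQYYQY · YQYQYYQYQYYQYYQYQYYQY gives term 8.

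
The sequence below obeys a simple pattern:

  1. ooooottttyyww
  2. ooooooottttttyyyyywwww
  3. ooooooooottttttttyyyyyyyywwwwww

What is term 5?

ooooooooooooottttttttttttyyyyyyyyyyyyyywwwwwwwwww

The n-th term is 2n+3 o's then 2n+2 t's then 3n-1 y's then 2n w's (n = 1, 2, …).
For term 5, n = 5, so the run lengths are 13, 12, 14, 10.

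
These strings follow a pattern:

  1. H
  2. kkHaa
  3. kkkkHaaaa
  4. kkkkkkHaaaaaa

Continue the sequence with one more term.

s(k+1) = kk·s(k)·aa, so each term gains kk as a prefix and aa as a suffix.
Applying this once more to kkkkkkHaaaaaa:

kkkkkkkkHaaaaaaaa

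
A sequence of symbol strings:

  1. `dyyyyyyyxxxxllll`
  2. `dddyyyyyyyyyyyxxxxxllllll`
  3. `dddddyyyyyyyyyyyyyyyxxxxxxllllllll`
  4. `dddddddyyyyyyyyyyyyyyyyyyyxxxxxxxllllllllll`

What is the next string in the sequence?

dddddddddyyyyyyyyyyyyyyyyyyyyyyyxxxxxxxxllllllllllll

Reading off run lengths: d runs 1, 3, 5, 7; y runs 7, 11, 15, 19; x runs 4, 5, 6, 7; l runs 4, 6, 8, 10 — each is linear in n (n = 1, 2, …).
For the next term, n = 5, so the run lengths are 9, 23, 8, 12.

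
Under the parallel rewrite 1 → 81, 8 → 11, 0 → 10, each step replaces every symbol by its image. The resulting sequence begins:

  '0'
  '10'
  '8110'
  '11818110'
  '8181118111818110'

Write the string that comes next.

Rewriting the 16 symbols of 8181118111818110 one by one yields 11 81 11 81 81 81 11 81 81 81 11 81 11 81 81 10; concatenated:

11811181818111818181118111818110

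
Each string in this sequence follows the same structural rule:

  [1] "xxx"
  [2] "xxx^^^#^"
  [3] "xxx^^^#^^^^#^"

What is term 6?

xxx^^^#^^^^#^^^^#^^^^#^^^^#^

Each term is the previous one with ^^^#^ appended.
From xxx^^^#^^^^#^, 3 further steps: xxx^^^#^^^^#^ → xxx^^^#^^^^#^^^^#^ → xxx^^^#^^^^#^^^^#^^^^#^ → (answer).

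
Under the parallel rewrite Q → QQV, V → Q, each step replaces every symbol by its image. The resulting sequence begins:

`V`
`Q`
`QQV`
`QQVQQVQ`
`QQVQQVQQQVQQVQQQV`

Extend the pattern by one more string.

Rewriting the 17 symbols of QQVQQVQQQVQQVQQQV one by one yields QQV QQV Q QQV QQV Q QQV QQV QQV Q QQV QQV Q QQV QQV QQV Q; concatenated:

QQVQQVQQQVQQVQQQVQQVQQVQQQVQQVQQQVQQVQQVQ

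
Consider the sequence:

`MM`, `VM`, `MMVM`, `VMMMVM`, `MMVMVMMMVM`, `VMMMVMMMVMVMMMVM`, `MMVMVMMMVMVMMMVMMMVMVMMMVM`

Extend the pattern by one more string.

VMMMVMMMVMVMMMVMMMVMVMMMVMVMMMVMMMVMVMMMVM

Each term (from the third on) is the two preceding terms concatenated in order: term 3 = MM·VM = MMVM.
So term 8 is VMMMVMMMVMVMMMVM·MMVMVMMMVMVMMMVMMMVMVMMMVM.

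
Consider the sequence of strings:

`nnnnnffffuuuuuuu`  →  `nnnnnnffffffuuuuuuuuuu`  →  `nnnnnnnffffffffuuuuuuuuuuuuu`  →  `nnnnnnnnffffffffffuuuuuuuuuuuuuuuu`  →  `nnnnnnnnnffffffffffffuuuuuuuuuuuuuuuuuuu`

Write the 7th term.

nnnnnnnnnnnffffffffffffffffuuuuuuuuuuuuuuuuuuuuuuuuu

Each string has the form n^{n+3} f^{2n} u^{3n+1}, where the shown terms are n = 2, 3, 4, 5, 6.
Setting n = 8 gives 11, 16, 25 characters in each block.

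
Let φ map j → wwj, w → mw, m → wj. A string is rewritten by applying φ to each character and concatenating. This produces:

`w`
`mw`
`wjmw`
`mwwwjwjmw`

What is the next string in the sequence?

Apply φ to mwwwjwjmw symbol by symbol: m→wj, w→mw, w→mw, w→mw, j→wwj, w→mw, j→wwj, m→wj, w→mw; joined: wj mw mw mw wwj mw wwj wj mw.

wjmwmwmwwwjmwwwjwjmw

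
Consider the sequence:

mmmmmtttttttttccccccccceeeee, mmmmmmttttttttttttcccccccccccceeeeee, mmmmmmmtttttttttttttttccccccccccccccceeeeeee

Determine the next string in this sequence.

Reading off run lengths: m runs 5, 6, 7; t runs 9, 12, 15; c runs 9, 12, 15; e runs 5, 6, 7 — each is linear in n, where the shown terms are n = 2, 3, 4.
At n = 5 the blocks have lengths 8, 18, 18, 8.

mmmmmmmmttttttttttttttttttcccccccccccccccccceeeeeeee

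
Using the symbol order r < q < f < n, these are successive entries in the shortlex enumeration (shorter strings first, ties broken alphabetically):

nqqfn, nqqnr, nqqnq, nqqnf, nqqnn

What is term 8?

nqfrf

Advancing 3 positions from nqqnn through nqqnn → nqfrr → nqfrq reaches term 8.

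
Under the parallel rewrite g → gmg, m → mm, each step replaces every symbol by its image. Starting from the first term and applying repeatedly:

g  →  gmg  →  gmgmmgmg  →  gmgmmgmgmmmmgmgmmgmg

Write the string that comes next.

gmgmmgmgmmmmgmgmmgmgmmmmmmmmgmgmmgmgmmmmgmgmmgmg

Applying the rule to each of the 20 symbols of gmgmmgmgmmmmgmgmmgmg gives the pieces gmg mm gmg mm mm gmg mm gmg mm mm mm mm gmg mm gmg mm mm gmg mm gmg, which concatenate to the answer.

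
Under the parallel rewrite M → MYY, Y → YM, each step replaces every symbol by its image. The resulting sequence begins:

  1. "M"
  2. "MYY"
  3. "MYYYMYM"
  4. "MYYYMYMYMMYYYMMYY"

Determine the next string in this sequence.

φ(MYYYMYMYMMYYYMMYY) expands symbol-by-symbol to MYY YM YM YM MYY YM MYY YM MYY MYY YM YM YM MYY MYY YM YM; joining the 17 pieces gives the next term.

MYYYMYMYMMYYYMMYYYMMYYMYYYMYMYMMYYMYYYMYM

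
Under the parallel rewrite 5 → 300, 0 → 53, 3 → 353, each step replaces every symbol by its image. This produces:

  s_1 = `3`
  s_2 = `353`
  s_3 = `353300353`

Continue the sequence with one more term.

3533003533535353353300353

Rewriting each symbol of 353300353: 3→353, 5→300, 3→353, 3→353, 0→53, 0→53, 3→353, 5→300, 3→353, which concatenates to 353 300 353 353 53 53 353 300 353.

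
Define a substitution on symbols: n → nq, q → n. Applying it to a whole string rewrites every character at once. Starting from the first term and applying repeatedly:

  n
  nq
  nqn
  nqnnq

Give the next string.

Apply φ to nqnnq symbol by symbol: n→nq, q→n, n→nq, n→nq, q→n; joined: nq n nq nq n.

nqnnqnqn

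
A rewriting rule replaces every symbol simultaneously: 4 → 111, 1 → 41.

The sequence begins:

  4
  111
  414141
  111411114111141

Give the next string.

Applying the rule to each of the 15 symbols of 111411114111141 gives the pieces 41 41 41 111 41 41 41 41 111 41 41 41 41 111 41, which concatenate to the answer.

414141111414141411114141414111141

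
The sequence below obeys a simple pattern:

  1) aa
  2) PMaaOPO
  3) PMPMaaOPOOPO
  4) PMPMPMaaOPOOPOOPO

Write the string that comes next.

s(k+1) = PM·s(k)·OPO, so each term gains PM as a prefix and OPO as a suffix.
So the next term is PM·PMPMPMaaOPOOPOOPO·OPO.

PMPMPMPMaaOPOOPOOPOOPO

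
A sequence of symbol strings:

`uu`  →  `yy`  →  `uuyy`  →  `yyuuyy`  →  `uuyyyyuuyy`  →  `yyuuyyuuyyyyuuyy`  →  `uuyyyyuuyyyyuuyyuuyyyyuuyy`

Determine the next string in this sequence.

yyuuyyuuyyyyuuyyuuyyyyuuyyyyuuyyuuyyyyuuyy

Each term (from the third on) is the two preceding terms concatenated in order: term 3 = uu·yy = uuyy.
Continuing: yyuuyyuuyyyyuuyy · uuyyyyuuyyyyuuyyuuyyyyuuyy gives term 8.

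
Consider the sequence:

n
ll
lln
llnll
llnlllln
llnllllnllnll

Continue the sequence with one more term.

This is a Fibonacci-style word recurrence s(k) = s(k−1)·s(k−2): e.g. ll·n = lln.
The next term joins llnllllnllnll and llnlllln.

llnllllnllnllllnlllln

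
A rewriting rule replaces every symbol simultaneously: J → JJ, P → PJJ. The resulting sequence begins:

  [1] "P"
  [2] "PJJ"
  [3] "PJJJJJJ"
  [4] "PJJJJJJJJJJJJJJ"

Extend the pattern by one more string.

PJJJJJJJJJJJJJJJJJJJJJJJJJJJJJJ

Applying the rule to each of the 15 symbols of PJJJJJJJJJJJJJJ gives the pieces PJJ JJ JJ JJ JJ JJ JJ JJ JJ JJ JJ JJ JJ JJ JJ, which concatenate to the answer.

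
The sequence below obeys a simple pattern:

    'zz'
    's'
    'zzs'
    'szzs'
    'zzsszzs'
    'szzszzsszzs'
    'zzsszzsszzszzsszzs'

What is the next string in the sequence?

Each term (from the third on) is the two preceding terms concatenated in order: term 3 = zz·s = zzs.
Continuing: szzszzsszzs · zzsszzsszzszzsszzs gives term 8.

szzszzsszzszzsszzsszzszzsszzs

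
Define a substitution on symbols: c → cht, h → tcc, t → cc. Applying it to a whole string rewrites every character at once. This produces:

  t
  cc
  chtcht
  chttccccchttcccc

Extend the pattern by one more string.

φ(chttccccchttcccc) expands symbol-by-symbol to cht tcc cc cc cht cht cht cht cht tcc cc cc cht cht cht cht; joining the 16 pieces gives the next term.

chttccccccchtchtchtchtchttccccccchtchtchtcht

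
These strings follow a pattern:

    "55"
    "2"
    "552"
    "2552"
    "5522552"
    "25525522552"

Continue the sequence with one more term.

552255225525522552

Each term (from the third on) is the two preceding terms concatenated in order: term 3 = 55·2 = 552.
So term 7 is 5522552·25525522552.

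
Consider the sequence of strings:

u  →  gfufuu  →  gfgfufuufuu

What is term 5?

gfgfgfgfufuufuufuufuu

Every step adds gf to the front and fuu to the end of the previous string.
From gfgfufuufuu, 2 further steps: gfgfufuufuu → gfgfgfufuufuufuu → (answer).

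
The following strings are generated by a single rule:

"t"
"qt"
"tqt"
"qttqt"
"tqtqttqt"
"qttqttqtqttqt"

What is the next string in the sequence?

tqtqttqtqttqttqtqttqt

This is a Fibonacci-style word recurrence s(k) = s(k−2)·s(k−1): e.g. t·qt = tqt.
Continuing: tqtqttqt · qttqttqtqttqt gives term 7.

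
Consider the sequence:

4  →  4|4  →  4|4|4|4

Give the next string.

Each string is two copies of the previous one joined by '|'.
Doubling 4|4|4|4 with '|' between the halves:

4|4|4|4|4|4|4|4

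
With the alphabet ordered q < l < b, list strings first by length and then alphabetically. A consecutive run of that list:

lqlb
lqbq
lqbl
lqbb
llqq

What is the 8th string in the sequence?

lllq

Stepping forward 3 times from llqq: llqq → llql → llqb, then the target.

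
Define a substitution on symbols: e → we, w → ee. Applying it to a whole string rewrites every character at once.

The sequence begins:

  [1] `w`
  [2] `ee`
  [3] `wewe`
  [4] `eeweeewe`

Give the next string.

weweeeweweweeewe

Apply φ to eeweeewe symbol by symbol: e→we, e→we, w→ee, e→we, e→we, e→we, w→ee, e→we; joined: we we ee we we we ee we.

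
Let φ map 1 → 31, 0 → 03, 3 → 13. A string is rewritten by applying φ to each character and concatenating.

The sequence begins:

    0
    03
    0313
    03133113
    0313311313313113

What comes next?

03133113133131133113133113313113

Applying the rule to each of the 16 symbols of 0313311313313113 gives the pieces 03 13 31 13 13 31 31 13 31 13 13 31 13 31 31 13, which concatenate to the answer.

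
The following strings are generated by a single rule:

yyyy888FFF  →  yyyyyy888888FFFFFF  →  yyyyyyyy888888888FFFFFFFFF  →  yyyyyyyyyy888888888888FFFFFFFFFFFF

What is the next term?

Term n consists of 2n+2 y's, followed by 3n 8's, followed by 3n F's (n = 1, 2, …).
For the next term, n = 5, so the run lengths are 12, 15, 15.

yyyyyyyyyyyy888888888888888FFFFFFFFFFFFFFF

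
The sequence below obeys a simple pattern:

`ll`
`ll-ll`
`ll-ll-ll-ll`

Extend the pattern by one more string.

ll-ll-ll-ll-ll-ll-ll-ll

Each string is two copies of the previous one joined by '-'.
One more doubling of ll-ll-ll-ll gives the answer.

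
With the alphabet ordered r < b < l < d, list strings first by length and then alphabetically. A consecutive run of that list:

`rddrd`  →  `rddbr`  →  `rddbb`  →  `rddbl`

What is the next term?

rddbd

The successor of rddbl increments the rightmost position that isn't already d and resets every position after it to r.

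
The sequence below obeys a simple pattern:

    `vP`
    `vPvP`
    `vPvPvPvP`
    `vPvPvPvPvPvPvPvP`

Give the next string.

Each string is two copies of the previous one concatenated.
One more doubling of vPvPvPvPvPvPvPvP gives the answer.

vPvPvPvPvPvPvPvPvPvPvPvPvPvPvPvP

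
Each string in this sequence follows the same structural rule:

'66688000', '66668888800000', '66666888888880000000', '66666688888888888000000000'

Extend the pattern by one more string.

66666668888888888888800000000000

Term n consists of n+2 6's, followed by 3n-1 8's, followed by 2n+1 0's (n = 1, 2, …).
At n = 5 the blocks have lengths 7, 14, 11.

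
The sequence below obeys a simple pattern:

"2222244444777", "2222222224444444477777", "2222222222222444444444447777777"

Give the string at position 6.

2222222222222222222222222444444444444444444447777777777777

The n-th term is 4n+1 2's then 3n+2 4's then 2n+1 7's (n = 1, 2, …).
For term 6, n = 6, so the run lengths are 25, 20, 13.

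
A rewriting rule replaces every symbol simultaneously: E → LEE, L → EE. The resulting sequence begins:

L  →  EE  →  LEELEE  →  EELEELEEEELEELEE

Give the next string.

Rewriting the 16 symbols of EELEELEEEELEELEE one by one yields LEE LEE EE LEE LEE EE LEE LEE LEE LEE EE LEE LEE EE LEE LEE; concatenated:

LEELEEEELEELEEEELEELEELEELEEEELEELEEEELEELEE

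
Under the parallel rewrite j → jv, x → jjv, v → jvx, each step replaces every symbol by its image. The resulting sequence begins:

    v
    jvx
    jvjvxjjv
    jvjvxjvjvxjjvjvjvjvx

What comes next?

φ(jvjvxjvjvxjjvjvjvjvx) expands symbol-by-symbol to jv jvx jv jvx jjv jv jvx jv jvx jjv jv jv jvx jv jvx jv jvx jv jvx jjv; joining the 20 pieces gives the next term.

jvjvxjvjvxjjvjvjvxjvjvxjjvjvjvjvxjvjvxjvjvxjvjvxjjv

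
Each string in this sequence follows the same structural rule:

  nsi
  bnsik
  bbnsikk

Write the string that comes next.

bbbnsikkk

Each term wraps the previous one in b on the left and k on the right.
One more step from bbnsikk gives the answer.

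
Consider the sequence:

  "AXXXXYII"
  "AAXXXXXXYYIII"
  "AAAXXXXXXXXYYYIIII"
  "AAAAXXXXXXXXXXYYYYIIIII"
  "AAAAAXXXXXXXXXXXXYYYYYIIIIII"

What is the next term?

AAAAAAXXXXXXXXXXXXXXYYYYYYIIIIIII

Each string has the form A^{n} X^{2n+2} Y^{n} I^{n+1} (n = 1, 2, …).
For the next term, n = 6, so the run lengths are 6, 14, 6, 7.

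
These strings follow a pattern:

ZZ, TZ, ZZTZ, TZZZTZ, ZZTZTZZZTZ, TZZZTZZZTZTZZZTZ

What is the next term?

ZZTZTZZZTZTZZZTZZZTZTZZZTZ

This is a Fibonacci-style word recurrence s(k) = s(k−2)·s(k−1): e.g. ZZ·TZ = ZZTZ.
The next term joins ZZTZTZZZTZ and TZZZTZZZTZTZZZTZ.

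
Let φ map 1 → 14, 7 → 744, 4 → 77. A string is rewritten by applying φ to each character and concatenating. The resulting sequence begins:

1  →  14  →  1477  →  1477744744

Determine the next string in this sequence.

147774474474477777447777

Rewriting each symbol of 1477744744: 1→14, 4→77, 7→744, 7→744, 7→744, 4→77, 4→77, 7→744, 4→77, 4→77, which concatenates to 14 77 744 744 744 77 77 744 77 77.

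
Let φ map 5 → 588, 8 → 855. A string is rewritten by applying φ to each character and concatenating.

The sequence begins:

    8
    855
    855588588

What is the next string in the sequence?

855588588588855855588855855

Expanding 855588588: 8→855, 5→588, 5→588, 5→588, 8→855, 8→855, 5→588, 8→855, 8→855. Concatenated: 855 588 588 588 855 855 588 855 855.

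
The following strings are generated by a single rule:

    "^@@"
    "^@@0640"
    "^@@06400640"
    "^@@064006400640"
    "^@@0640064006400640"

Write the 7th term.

^@@064006400640064006400640

The strings grow by a fixed suffix 0640 each time.
From ^@@0640064006400640, 2 further steps: ^@@0640064006400640 → ^@@06400640064006400640 → (answer).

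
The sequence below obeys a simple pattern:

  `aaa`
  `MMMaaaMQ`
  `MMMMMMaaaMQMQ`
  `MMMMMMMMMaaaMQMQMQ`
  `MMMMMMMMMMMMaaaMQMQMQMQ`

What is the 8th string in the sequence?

MMMMMMMMMMMMMMMMMMMMMaaaMQMQMQMQMQMQMQ

Every step adds MMM to the front and MQ to the end of the previous string.
From MMMMMMMMMMMMaaaMQMQMQMQ, 3 further steps: MMMMMMMMMMMMaaaMQMQMQMQ → MMMMMMMMMMMMMMMaaaMQMQMQMQMQ → MMMMMMMMMMMMMMMMMMaaaMQMQMQMQMQMQ → (answer).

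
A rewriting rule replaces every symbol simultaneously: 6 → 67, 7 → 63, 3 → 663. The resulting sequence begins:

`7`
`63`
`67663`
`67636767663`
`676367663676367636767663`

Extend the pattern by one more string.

67636766367636767663676367663676367663676367636767663

Replace each of the 24 characters of 676367663676367636767663 in place — 67 63 67 663 67 63 67 67 663 67 63 67 663 67 63 67 663 67 63 67 63 67 67 663 — and concatenate.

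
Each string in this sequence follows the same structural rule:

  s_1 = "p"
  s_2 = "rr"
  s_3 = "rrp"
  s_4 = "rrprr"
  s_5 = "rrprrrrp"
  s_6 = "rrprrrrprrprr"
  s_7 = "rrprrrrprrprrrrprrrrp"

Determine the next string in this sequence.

Each term (from the third on) is the previous term followed by the one before it: term 3 = rr·p = rrp.
So term 8 is rrprrrrprrprrrrprrrrp·rrprrrrprrprr.

rrprrrrprrprrrrprrrrprrprrrrprrprr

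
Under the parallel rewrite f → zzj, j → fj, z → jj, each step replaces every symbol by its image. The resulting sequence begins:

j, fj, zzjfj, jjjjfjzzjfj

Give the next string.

Expanding jjjjfjzzjfj: j→fj, j→fj, j→fj, j→fj, f→zzj, j→fj, z→jj, z→jj, j→fj, f→zzj, j→fj. Concatenated: fj fj fj fj zzj fj jj jj fj zzj fj.

fjfjfjfjzzjfjjjjjfjzzjfj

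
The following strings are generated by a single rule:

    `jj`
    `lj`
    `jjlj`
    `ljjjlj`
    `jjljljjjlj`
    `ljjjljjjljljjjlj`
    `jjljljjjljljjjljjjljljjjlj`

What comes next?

ljjjljjjljljjjljjjljljjjljljjjljjjljljjjlj

Each term (from the third on) is the two preceding terms concatenated in order: term 3 = jj·lj = jjlj.
So term 8 is ljjjljjjljljjjlj·jjljljjjljljjjljjjljljjjlj.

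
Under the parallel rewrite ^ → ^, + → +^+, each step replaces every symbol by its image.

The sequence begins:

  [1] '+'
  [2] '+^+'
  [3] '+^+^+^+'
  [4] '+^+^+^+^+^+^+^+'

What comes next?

Rewriting the 15 symbols of +^+^+^+^+^+^+^+ one by one yields +^+ ^ +^+ ^ +^+ ^ +^+ ^ +^+ ^ +^+ ^ +^+ ^ +^+; concatenated:

+^+^+^+^+^+^+^+^+^+^+^+^+^+^+^+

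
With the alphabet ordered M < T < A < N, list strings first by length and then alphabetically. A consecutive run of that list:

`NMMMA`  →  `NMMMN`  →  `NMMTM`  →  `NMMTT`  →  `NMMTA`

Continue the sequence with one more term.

NMMTN

The successor of NMMTA increments the rightmost position that isn't already N and resets every position after it to M.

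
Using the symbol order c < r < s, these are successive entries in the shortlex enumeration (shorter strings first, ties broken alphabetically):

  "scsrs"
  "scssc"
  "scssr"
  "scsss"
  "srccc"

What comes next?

The successor of srccc increments the rightmost position that isn't already s and resets every position after it to c.

srccr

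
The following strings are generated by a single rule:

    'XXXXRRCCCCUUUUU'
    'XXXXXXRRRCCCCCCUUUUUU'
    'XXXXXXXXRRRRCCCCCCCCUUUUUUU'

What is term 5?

The n-th term is 2n X's then n R's then 2n C's then n+3 U's, where the shown terms are n = 2, 3, 4.
Setting n = 6 gives 12, 6, 12, 9 characters in each block.

XXXXXXXXXXXXRRRRRRCCCCCCCCCCCCUUUUUUUUU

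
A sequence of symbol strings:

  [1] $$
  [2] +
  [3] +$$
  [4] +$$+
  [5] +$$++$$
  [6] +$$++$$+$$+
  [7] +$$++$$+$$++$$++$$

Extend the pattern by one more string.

Each term (from the third on) is the previous term followed by the one before it: term 3 = +·$$ = +$$.
So term 8 is +$$++$$+$$++$$++$$·+$$++$$+$$+.

+$$++$$+$$++$$++$$+$$++$$+$$+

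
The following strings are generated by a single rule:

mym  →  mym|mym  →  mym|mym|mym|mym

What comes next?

mym|mym|mym|mym|mym|mym|mym|mym

Every step duplicates the string with '|' between the halves.
So the next term is two copies of mym|mym|mym|mym with '|' between the halves.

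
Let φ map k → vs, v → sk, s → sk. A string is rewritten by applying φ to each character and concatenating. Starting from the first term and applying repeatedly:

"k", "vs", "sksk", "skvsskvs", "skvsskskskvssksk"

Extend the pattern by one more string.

Rewriting the 16 symbols of skvsskskskvssksk one by one yields sk vs sk sk sk vs sk vs sk vs sk sk sk vs sk vs; concatenated:

skvsskskskvsskvsskvsskskskvsskvs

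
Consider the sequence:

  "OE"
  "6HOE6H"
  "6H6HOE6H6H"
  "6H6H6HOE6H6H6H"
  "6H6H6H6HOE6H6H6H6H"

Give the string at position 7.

s(k+1) = 6H·s(k)·6H, so each term gains 6H as a prefix and 6H as a suffix.
From 6H6H6H6HOE6H6H6H6H, 2 further steps: 6H6H6H6HOE6H6H6H6H → 6H6H6H6H6HOE6H6H6H6H6H → (answer).

6H6H6H6H6H6HOE6H6H6H6H6H6H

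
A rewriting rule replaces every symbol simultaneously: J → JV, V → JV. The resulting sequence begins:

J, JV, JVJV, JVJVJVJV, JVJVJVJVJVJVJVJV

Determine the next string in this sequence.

Replace each of the 16 characters of JVJVJVJVJVJVJVJV in place — JV JV JV JV JV JV JV JV JV JV JV JV JV JV JV JV — and concatenate.

JVJVJVJVJVJVJVJVJVJVJVJVJVJVJVJV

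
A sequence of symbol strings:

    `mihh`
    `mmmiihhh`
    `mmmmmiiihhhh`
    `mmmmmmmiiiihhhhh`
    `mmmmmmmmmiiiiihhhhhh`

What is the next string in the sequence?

mmmmmmmmmmmiiiiiihhhhhhh

Reading off run lengths: m runs 1, 3, 5, 7, 9; i runs 1, 2, 3, 4, 5; h runs 2, 3, 4, 5, 6 — each is linear in n (n = 1, 2, …).
For the next term, n = 6, so the run lengths are 11, 6, 7.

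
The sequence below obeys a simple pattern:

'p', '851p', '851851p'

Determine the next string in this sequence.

The strings grow by a fixed prefix 851 each time.
So the next term is 851·851851p.

851851851p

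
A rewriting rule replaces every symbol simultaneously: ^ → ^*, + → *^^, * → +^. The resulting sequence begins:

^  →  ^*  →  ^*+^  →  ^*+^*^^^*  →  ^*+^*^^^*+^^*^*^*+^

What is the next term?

Rewriting the 19 symbols of ^*+^*^^^*+^^*^*^*+^ one by one yields ^* +^ *^^ ^* +^ ^* ^* ^* +^ *^^ ^* ^* +^ ^* +^ ^* +^ *^^ ^*; concatenated:

^*+^*^^^*+^^*^*^*+^*^^^*^*+^^*+^^*+^*^^^*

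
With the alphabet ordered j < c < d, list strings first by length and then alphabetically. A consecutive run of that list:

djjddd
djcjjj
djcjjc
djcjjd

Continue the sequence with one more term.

djcjcj

The successor of djcjjd increments the rightmost position that isn't already d and resets every position after it to j.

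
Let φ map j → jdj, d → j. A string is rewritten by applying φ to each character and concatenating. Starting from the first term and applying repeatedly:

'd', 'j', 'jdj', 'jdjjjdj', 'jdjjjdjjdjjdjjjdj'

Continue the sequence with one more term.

Rewriting the 17 symbols of jdjjjdjjdjjdjjjdj one by one yields jdj j jdj jdj jdj j jdj jdj j jdj jdj j jdj jdj jdj j jdj; concatenated:

jdjjjdjjdjjdjjjdjjdjjjdjjdjjjdjjdjjdjjjdj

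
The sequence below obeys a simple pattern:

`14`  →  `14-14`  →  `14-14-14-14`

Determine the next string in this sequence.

14-14-14-14-14-14-14-14

s(k+1) = s(k)·-·s(k) — each term doubles the last with '-' between the halves.
So the next term is two copies of 14-14-14-14 with '-' between the halves.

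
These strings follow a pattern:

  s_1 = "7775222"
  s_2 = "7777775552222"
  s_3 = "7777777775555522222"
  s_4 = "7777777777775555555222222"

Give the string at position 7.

Reading off run lengths: 7 runs 3, 6, 9, 12; 5 runs 1, 3, 5, 7; 2 runs 3, 4, 5, 6 — each is linear in n (n = 1, 2, …).
At n = 7 the blocks have lengths 21, 13, 9.

7777777777777777777775555555555555222222222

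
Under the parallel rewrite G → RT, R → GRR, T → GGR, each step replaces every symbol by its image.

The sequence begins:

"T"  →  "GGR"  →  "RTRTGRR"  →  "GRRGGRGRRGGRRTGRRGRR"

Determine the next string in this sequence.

RTGRRGRRRTRTGRRRTGRRGRRRTRTGRRGRRGGRRTGRRGRRRTGRRGRR

Applying the rule to each of the 20 symbols of GRRGGRGRRGGRRTGRRGRR gives the pieces RT GRR GRR RT RT GRR RT GRR GRR RT RT GRR GRR GGR RT GRR GRR RT GRR GRR, which concatenate to the answer.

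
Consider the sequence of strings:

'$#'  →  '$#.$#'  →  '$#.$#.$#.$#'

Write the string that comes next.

$#.$#.$#.$#.$#.$#.$#.$#

s(k+1) = s(k)·.·s(k) — each term doubles the last with '.' between the halves.
So the next term is two copies of $#.$#.$#.$# with '.' between the halves.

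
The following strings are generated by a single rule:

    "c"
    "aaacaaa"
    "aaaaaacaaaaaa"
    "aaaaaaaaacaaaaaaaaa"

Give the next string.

aaaaaaaaaaaacaaaaaaaaaaaa

Each term wraps the previous one in aaa on the left and aaa on the right.
One more step from aaaaaaaaacaaaaaaaaa gives the answer.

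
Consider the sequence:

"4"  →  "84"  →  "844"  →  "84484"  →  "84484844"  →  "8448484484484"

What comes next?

844848448448484484844

Each term (from the third on) is the previous term followed by the one before it: term 3 = 84·4 = 844.
The next term joins 8448484484484 and 84484844.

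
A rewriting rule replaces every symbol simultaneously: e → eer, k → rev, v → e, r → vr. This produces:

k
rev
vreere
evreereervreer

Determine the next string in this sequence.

Rewriting the 14 symbols of evreereervreer one by one yields eer e vr eer eer vr eer eer vr e vr eer eer vr; concatenated:

eerevreereervreereervrevreereervr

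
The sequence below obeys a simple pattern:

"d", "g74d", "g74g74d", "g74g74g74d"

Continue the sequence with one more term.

The strings grow by a fixed prefix g74 each time.
One more step from g74g74g74d gives the answer.

g74g74g74g74d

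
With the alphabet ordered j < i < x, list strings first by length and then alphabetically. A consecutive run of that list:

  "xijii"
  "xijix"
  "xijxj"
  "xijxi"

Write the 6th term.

Continuing the enumeration 2 steps past xijxi: xijxi → xijxx → (answer).

xiijj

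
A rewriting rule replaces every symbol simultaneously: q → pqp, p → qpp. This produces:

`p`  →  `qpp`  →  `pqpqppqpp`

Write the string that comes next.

Expanding pqpqppqpp: p→qpp, q→pqp, p→qpp, q→pqp, p→qpp, p→qpp, q→pqp, p→qpp, p→qpp. Concatenated: qpp pqp qpp pqp qpp qpp pqp qpp qpp.

qpppqpqpppqpqppqpppqpqppqpp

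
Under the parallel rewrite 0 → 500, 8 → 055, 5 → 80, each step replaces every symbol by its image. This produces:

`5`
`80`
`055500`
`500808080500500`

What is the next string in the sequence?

805005000555000555000555008050050080500500

Applying the rule to each of the 15 symbols of 500808080500500 gives the pieces 80 500 500 055 500 055 500 055 500 80 500 500 80 500 500, which concatenate to the answer.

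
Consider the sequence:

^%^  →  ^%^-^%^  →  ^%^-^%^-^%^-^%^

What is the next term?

s(k+1) = s(k)·-·s(k) — each term doubles the last with '-' between the halves.
One more doubling of ^%^-^%^-^%^-^%^ gives the answer.

^%^-^%^-^%^-^%^-^%^-^%^-^%^-^%^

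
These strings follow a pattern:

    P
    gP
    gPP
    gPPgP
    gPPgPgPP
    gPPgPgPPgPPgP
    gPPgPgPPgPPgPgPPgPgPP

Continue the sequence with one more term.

gPPgPgPPgPPgPgPPgPgPPgPPgPgPPgPPgP

This is a Fibonacci-style word recurrence s(k) = s(k−1)·s(k−2): e.g. gP·P = gPP.
So term 8 is gPPgPgPPgPPgPgPPgPgPP·gPPgPgPPgPPgP.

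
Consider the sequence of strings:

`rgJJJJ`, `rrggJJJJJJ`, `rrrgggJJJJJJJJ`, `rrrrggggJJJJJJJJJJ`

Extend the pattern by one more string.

rrrrrgggggJJJJJJJJJJJJ

Reading off run lengths: r runs 1, 2, 3, 4; g runs 1, 2, 3, 4; J runs 4, 6, 8, 10 — each is linear in n, where the shown terms are n = 2, 3, 4, 5.
Setting n = 6 gives 5, 5, 12 characters in each block.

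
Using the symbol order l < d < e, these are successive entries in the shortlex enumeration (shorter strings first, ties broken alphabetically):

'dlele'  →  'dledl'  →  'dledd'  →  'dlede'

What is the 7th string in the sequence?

Continuing the enumeration 3 steps past dlede: dlede → dleel → dleed → (answer).

dleee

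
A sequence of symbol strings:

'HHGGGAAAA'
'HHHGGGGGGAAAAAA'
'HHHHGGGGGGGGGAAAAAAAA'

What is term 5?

The n-th term is n+1 H's then 3n G's then 2n+2 A's (n = 1, 2, …).
Setting n = 5 gives 6, 15, 12 characters in each block.

HHHHHHGGGGGGGGGGGGGGGAAAAAAAAAAAA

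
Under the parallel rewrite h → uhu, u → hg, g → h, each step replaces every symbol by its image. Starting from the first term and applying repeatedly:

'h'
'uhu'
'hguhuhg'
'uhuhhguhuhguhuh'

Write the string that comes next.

Applying the rule to each of the 15 symbols of uhuhhguhuhguhuh gives the pieces hg uhu hg uhu uhu h hg uhu hg uhu h hg uhu hg uhu, which concatenate to the answer.

hguhuhguhuuhuhhguhuhguhuhhguhuhguhu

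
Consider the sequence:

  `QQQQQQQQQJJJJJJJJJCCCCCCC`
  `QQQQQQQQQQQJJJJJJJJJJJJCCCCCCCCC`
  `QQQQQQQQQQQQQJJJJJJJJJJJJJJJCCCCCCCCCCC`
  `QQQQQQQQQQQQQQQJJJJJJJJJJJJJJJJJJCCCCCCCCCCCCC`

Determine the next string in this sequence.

QQQQQQQQQQQQQQQQQJJJJJJJJJJJJJJJJJJJJJCCCCCCCCCCCCCCC

Reading off run lengths: Q runs 9, 11, 13, 15; J runs 9, 12, 15, 18; C runs 7, 9, 11, 13 — each is linear in n, where the shown terms are n = 3, 4, 5, 6.
At n = 7 the blocks have lengths 17, 21, 15.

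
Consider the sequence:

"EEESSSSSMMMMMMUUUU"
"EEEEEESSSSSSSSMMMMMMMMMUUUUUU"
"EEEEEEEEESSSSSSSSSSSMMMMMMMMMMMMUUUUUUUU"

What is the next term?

EEEEEEEEEEEESSSSSSSSSSSSSSMMMMMMMMMMMMMMMUUUUUUUUUU

Each string has the form E^{3n} S^{3n+2} M^{3n+3} U^{2n+2} (n = 1, 2, …).
Setting n = 4 gives 12, 14, 15, 10 characters in each block.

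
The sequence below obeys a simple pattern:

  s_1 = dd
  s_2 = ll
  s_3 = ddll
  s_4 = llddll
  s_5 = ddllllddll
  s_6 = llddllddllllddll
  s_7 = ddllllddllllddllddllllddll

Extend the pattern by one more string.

This is a Fibonacci-style word recurrence s(k) = s(k−2)·s(k−1): e.g. dd·ll = ddll.
Continuing: llddllddllllddll · ddllllddllllddllddllllddll gives term 8.

llddllddllllddllddllllddllllddllddllllddll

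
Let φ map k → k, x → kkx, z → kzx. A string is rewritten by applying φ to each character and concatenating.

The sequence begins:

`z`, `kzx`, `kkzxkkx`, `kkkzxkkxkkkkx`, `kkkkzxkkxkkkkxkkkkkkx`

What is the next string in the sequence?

Applying the rule to each of the 21 symbols of kkkkzxkkxkkkkxkkkkkkx gives the pieces k k k k kzx kkx k k kkx k k k k kkx k k k k k k kkx, which concatenate to the answer.

kkkkkzxkkxkkkkxkkkkkkxkkkkkkkkx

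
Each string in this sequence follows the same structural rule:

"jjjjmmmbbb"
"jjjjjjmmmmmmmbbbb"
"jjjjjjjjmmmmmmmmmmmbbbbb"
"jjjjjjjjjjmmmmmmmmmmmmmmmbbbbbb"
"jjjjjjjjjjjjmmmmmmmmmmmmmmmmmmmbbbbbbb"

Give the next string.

Term n consists of 2n+2 j's, followed by 4n-1 m's, followed by n+2 b's (n = 1, 2, …).
Setting n = 6 gives 14, 23, 8 characters in each block.

jjjjjjjjjjjjjjmmmmmmmmmmmmmmmmmmmmmmmbbbbbbbb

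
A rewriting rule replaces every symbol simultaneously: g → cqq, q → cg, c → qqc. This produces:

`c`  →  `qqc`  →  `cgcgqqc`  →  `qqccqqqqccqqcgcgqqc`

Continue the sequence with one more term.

Rewriting the 19 symbols of qqccqqqqccqqcgcgqqc one by one yields cg cg qqc qqc cg cg cg cg qqc qqc cg cg qqc cqq qqc cqq cg cg qqc; concatenated:

cgcgqqcqqccgcgcgcgqqcqqccgcgqqccqqqqccqqcgcgqqc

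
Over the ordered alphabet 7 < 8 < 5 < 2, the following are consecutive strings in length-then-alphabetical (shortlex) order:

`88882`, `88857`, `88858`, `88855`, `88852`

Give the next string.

Treat 88852 as a base-4 numeral over the given alphabet and add one, carrying through any trailing 2's.

88827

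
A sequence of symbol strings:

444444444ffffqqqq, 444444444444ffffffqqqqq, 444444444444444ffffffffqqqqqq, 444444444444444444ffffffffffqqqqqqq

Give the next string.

The n-th term is 3n+3 4's then 2n f's then n+2 q's, where the shown terms are n = 2, 3, 4, 5.
For the next term, n = 6, so the run lengths are 21, 12, 8.

444444444444444444444ffffffffffffqqqqqqqq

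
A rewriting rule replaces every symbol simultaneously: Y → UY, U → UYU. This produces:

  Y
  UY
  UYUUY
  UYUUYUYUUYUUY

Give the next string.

Applying the rule to each of the 13 symbols of UYUUYUYUUYUUY gives the pieces UYU UY UYU UYU UY UYU UY UYU UYU UY UYU UYU UY, which concatenate to the answer.

UYUUYUYUUYUUYUYUUYUYUUYUUYUYUUYUUY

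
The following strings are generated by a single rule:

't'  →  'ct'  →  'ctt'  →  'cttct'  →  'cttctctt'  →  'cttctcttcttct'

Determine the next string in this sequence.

Each term (from the third on) is the previous term followed by the one before it: term 3 = ct·t = ctt.
Continuing: cttctcttcttct · cttctctt gives term 7.

cttctcttcttctcttctctt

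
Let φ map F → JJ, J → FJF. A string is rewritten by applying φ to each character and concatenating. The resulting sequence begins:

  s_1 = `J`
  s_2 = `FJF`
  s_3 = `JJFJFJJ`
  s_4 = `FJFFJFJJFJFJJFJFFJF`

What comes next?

JJFJFJJJJFJFJJFJFFJFJJFJFJJFJFFJFJJFJFJJJJFJFJJ

Applying the rule to each of the 19 symbols of FJFFJFJJFJFJJFJFFJF gives the pieces JJ FJF JJ JJ FJF JJ FJF FJF JJ FJF JJ FJF FJF JJ FJF JJ JJ FJF JJ, which concatenate to the answer.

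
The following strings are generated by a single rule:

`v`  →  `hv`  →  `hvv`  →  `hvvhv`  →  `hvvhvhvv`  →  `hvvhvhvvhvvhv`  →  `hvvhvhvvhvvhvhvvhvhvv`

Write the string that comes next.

hvvhvhvvhvvhvhvvhvhvvhvvhvhvvhvvhv

From term 3 onward, concatenate the last term with the second-to-last: hv·v = hvv, hvv·hv = hvvhv, …
The next term joins hvvhvhvvhvvhvhvvhvhvv and hvvhvhvvhvvhv.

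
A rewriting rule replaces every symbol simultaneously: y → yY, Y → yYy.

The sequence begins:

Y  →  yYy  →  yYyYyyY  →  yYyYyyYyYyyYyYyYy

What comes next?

yYyYyyYyYyyYyYyYyyYyYyyYyYyYyyYyYyyYyYyyY

φ(yYyYyyYyYyyYyYyYy) expands symbol-by-symbol to yY yYy yY yYy yY yY yYy yY yYy yY yY yYy yY yYy yY yYy yY; joining the 17 pieces gives the next term.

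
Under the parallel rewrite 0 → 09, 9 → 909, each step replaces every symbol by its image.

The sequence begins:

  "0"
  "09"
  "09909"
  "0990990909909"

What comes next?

Rewriting the 13 symbols of 0990990909909 one by one yields 09 909 909 09 909 909 09 909 09 909 909 09 909; concatenated:

0990990909909909099090990990909909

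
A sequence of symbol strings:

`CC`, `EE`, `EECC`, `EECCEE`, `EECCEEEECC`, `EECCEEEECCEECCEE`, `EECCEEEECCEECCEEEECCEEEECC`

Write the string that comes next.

Each term (from the third on) is the previous term followed by the one before it: term 3 = EE·CC = EECC.
So term 8 is EECCEEEECCEECCEEEECCEEEECC·EECCEEEECCEECCEE.

EECCEEEECCEECCEEEECCEEEECCEECCEEEECCEECCEE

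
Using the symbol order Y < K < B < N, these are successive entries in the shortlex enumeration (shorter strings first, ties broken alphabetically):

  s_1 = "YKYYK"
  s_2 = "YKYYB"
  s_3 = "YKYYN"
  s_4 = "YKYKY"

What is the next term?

The successor of YKYKY increments the rightmost position that isn't already N and resets every position after it to Y.

YKYKK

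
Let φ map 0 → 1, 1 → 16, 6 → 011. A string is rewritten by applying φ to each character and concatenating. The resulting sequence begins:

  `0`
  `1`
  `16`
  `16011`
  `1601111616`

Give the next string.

Expanding 1601111616: 1→16, 6→011, 0→1, 1→16, 1→16, 1→16, 1→16, 6→011, 1→16, 6→011. Concatenated: 16 011 1 16 16 16 16 011 16 011.

1601111616161601116011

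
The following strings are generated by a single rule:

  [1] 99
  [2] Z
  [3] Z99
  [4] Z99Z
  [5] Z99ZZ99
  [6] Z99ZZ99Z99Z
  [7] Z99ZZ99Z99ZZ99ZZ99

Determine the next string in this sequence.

This is a Fibonacci-style word recurrence s(k) = s(k−1)·s(k−2): e.g. Z·99 = Z99.
The next term joins Z99ZZ99Z99ZZ99ZZ99 and Z99ZZ99Z99Z.

Z99ZZ99Z99ZZ99ZZ99Z99ZZ99Z99Z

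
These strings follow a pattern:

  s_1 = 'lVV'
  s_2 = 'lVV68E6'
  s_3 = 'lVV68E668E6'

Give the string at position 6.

lVV68E668E668E668E668E6

The strings grow by a fixed suffix 68E6 each time.
From lVV68E668E6, 3 further steps: lVV68E668E6 → lVV68E668E668E6 → lVV68E668E668E668E6 → (answer).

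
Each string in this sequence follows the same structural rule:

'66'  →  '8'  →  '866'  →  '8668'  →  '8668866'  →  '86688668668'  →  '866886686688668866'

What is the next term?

Each term (from the third on) is the previous term followed by the one before it: term 3 = 8·66 = 866.
So term 8 is 866886686688668866·86688668668.

86688668668866886686688668668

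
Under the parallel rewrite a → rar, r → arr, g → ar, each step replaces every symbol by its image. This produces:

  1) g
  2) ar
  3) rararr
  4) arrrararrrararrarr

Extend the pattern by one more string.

φ(arrrararrrararrarr) expands symbol-by-symbol to rar arr arr arr rar arr rar arr arr arr rar arr rar arr arr rar arr arr; joining the 18 pieces gives the next term.

rararrarrarrrararrrararrarrarrrararrrararrarrrararrarr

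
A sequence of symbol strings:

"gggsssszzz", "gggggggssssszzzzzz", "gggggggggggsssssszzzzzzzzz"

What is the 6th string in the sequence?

gggggggggggggggggggggggssssssssszzzzzzzzzzzzzzzzzz

Each string has the form g^{4n-1} s^{n+3} z^{3n} (n = 1, 2, …).
At n = 6 the blocks have lengths 23, 9, 18.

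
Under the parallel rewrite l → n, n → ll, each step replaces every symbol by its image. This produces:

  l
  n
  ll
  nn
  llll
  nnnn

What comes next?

Expanding nnnn: n→ll, n→ll, n→ll, n→ll. Concatenated: ll ll ll ll.

llllllll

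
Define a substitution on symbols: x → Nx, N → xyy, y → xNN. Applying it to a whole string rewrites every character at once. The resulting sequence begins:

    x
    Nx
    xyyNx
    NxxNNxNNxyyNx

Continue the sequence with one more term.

Replace each of the 13 characters of NxxNNxNNxyyNx in place — xyy Nx Nx xyy xyy Nx xyy xyy Nx xNN xNN xyy Nx — and concatenate.

xyyNxNxxyyxyyNxxyyxyyNxxNNxNNxyyNx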